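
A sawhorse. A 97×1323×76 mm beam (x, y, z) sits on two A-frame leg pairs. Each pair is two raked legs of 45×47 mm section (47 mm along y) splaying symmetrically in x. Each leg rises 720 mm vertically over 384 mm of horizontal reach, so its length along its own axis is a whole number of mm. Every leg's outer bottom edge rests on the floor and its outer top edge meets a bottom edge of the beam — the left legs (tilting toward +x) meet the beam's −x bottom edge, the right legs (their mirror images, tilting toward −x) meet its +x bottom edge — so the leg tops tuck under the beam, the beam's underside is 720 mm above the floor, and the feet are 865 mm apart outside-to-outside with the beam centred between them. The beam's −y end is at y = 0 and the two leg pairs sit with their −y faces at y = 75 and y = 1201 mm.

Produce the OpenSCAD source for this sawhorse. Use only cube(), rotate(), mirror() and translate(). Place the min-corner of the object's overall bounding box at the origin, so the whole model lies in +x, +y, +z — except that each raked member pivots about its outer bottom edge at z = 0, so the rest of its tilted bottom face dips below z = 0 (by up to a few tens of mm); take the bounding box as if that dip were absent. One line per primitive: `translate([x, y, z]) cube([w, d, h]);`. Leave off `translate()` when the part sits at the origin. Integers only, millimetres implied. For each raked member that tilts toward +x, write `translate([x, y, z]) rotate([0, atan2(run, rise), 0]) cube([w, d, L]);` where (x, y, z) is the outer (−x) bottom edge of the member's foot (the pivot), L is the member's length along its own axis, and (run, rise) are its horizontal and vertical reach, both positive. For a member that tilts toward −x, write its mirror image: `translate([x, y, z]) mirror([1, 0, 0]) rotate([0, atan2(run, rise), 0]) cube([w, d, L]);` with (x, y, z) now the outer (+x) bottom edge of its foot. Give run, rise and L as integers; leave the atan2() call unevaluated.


translate([384, 0, 720]) cube([97, 1323, 76]);
translate([0, 75, 0]) rotate([0, atan2(384, 720), 0]) cube([45, 47, 816]);
translate([865, 75, 0]) mirror([1, 0, 0]) rotate([0, atan2(384, 720), 0]) cube([45, 47, 816]);
translate([0, 1201, 0]) rotate([0, atan2(384, 720), 0]) cube([45, 47, 816]);
translate([865, 1201, 0]) mirror([1, 0, 0]) rotate([0, atan2(384, 720), 0]) cube([45, 47, 816]);


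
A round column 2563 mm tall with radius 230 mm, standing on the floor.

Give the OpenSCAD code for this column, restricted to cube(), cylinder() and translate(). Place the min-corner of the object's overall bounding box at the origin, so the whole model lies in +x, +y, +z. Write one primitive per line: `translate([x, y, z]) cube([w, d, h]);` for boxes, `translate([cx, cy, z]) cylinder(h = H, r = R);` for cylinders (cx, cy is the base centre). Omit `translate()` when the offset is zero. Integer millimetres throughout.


translate([230, 230, 0]) cylinder(h = 2563, r = 230);


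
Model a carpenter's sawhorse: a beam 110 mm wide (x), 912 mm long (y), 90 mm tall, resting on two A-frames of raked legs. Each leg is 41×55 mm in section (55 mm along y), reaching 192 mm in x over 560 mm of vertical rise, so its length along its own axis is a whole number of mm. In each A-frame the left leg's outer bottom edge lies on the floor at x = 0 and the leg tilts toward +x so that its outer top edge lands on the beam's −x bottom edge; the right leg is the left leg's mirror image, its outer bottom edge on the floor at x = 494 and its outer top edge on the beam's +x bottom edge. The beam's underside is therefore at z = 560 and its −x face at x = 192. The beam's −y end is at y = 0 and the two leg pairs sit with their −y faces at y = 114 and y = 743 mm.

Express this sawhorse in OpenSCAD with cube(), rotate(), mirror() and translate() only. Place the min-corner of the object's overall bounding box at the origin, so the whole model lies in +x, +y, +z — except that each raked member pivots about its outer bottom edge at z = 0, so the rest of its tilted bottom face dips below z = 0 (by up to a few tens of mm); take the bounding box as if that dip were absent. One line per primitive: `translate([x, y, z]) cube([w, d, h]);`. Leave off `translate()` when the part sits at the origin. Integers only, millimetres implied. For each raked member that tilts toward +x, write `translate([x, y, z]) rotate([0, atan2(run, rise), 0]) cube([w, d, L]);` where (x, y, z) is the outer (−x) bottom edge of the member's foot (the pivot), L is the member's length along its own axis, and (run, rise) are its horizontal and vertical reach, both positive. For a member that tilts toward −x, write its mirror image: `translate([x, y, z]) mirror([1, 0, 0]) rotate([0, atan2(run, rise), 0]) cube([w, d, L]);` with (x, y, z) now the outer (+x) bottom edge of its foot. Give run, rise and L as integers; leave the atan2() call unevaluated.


translate([192, 0, 560]) cube([110, 912, 90]);
translate([0, 114, 0]) rotate([0, atan2(192, 560), 0]) cube([41, 55, 592]);
translate([494, 114, 0]) mirror([1, 0, 0]) rotate([0, atan2(192, 560), 0]) cube([41, 55, 592]);
translate([0, 743, 0]) rotate([0, atan2(192, 560), 0]) cube([41, 55, 592]);
translate([494, 743, 0]) mirror([1, 0, 0]) rotate([0, atan2(192, 560), 0]) cube([41, 55, 592]);


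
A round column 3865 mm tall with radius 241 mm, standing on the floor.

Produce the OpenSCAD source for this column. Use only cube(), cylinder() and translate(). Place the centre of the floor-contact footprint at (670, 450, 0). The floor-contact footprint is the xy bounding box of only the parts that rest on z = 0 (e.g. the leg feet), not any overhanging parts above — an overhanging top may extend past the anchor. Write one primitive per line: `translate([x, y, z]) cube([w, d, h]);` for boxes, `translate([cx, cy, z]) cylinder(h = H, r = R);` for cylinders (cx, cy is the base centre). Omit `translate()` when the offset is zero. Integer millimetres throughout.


translate([670, 450, 0]) cylinder(h = 3865, r = 241);


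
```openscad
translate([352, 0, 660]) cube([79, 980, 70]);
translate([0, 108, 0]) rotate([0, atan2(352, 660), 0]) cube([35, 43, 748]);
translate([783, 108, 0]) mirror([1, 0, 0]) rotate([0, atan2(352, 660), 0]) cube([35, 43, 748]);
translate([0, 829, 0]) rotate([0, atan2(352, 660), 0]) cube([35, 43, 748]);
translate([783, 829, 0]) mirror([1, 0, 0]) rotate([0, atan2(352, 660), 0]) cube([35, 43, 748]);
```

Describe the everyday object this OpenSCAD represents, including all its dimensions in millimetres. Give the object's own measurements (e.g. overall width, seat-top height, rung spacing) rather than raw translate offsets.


A sawhorse. A 79×980×70 mm beam (x, y, z) sits on two A-frame leg pairs. Each pair is two raked legs of 35×43 mm section (43 mm along y) splaying symmetrically in x. Each leg rises 660 mm vertically over 352 mm of horizontal reach and is 748 mm long along its own axis. Every leg's outer bottom edge rests on the floor and its outer top edge meets a bottom edge of the beam — the left legs (tilting toward +x) meet the beam's −x bottom edge, the right legs (their mirror images, tilting toward −x) meet its +x bottom edge — so the leg tops tuck under the beam, the beam's underside is 660 mm above the floor, and the feet are 783 mm apart outside-to-outside with the beam centred between them. The two leg pairs are set in 108 mm from either end of the beam.


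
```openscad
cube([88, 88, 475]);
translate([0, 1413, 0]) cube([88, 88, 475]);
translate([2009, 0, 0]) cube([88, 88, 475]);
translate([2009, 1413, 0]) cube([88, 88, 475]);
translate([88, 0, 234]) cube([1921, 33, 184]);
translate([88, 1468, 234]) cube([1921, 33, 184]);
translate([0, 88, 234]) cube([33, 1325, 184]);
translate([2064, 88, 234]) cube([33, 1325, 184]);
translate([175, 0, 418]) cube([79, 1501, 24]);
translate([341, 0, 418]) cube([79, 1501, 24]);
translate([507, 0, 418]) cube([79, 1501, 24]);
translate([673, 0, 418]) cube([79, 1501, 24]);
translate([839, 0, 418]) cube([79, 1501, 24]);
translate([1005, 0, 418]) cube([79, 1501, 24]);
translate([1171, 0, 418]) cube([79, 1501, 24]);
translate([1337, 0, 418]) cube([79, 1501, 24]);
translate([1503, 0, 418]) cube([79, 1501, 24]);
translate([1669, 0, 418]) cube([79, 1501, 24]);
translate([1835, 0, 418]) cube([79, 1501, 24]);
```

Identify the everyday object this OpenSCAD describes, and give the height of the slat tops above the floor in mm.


A bed frame. The slat-top height is 442 mm.

Four posts, four rails, and a row of slats — a bed frame. Slats sit on the rails at z = 234 + 184 = 418; with slat thickness 24, the top is 442 mm.


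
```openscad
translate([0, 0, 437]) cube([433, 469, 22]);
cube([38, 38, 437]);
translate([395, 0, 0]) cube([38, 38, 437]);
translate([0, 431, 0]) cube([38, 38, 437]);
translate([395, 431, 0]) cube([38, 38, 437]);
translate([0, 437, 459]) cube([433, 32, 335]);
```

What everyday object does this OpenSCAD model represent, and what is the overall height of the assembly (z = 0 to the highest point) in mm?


A chair. The overall height is 794 mm.

A slab on four corner posts with a tall panel at the back — a chair. The seat slab sits at z = 437 with thickness 22, and the 335 mm backrest starts at the seat top, so the overall height is 437 + 22 + 335 = 794 mm.


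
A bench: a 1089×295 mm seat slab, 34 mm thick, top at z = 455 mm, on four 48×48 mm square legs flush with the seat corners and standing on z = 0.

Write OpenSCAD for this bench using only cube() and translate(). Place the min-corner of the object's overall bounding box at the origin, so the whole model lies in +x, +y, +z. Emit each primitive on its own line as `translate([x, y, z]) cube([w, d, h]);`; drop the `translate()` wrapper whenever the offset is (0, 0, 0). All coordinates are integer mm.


translate([0, 0, 421]) cube([1089, 295, 34]);
cube([48, 48, 421]);
translate([0, 247, 0]) cube([48, 48, 421]);
translate([1041, 0, 0]) cube([48, 48, 421]);
translate([1041, 247, 0]) cube([48, 48, 421]);


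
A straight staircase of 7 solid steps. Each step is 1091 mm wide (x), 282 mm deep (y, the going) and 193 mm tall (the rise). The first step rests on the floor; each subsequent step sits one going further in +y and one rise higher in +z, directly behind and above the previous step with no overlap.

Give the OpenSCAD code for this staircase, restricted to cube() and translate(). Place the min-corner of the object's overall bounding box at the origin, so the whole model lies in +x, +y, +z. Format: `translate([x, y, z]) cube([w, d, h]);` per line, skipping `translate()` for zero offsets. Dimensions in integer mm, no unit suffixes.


cube([1091, 282, 193]);
translate([0, 282, 193]) cube([1091, 282, 193]);
translate([0, 564, 386]) cube([1091, 282, 193]);
translate([0, 846, 579]) cube([1091, 282, 193]);
translate([0, 1128, 772]) cube([1091, 282, 193]);
translate([0, 1410, 965]) cube([1091, 282, 193]);
translate([0, 1692, 1158]) cube([1091, 282, 193]);


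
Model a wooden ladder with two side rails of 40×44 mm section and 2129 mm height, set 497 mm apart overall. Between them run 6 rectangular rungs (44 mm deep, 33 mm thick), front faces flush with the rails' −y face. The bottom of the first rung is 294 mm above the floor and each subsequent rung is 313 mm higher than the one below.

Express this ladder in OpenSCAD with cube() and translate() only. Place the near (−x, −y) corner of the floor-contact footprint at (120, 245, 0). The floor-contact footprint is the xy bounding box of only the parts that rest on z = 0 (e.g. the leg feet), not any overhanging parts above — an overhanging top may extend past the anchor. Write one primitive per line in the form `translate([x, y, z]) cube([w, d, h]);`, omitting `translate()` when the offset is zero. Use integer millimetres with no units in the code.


// rung span = 497 - 2*40 = 417
// rung[k] z = 294 + k*313
translate([120, 245, 0]) cube([40, 44, 2129]);
translate([577, 245, 0]) cube([40, 44, 2129]);
translate([160, 245, 294]) cube([417, 44, 33]);
translate([160, 245, 607]) cube([417, 44, 33]);
translate([160, 245, 920]) cube([417, 44, 33]);
translate([160, 245, 1233]) cube([417, 44, 33]);
translate([160, 245, 1546]) cube([417, 44, 33]);
translate([160, 245, 1859]) cube([417, 44, 33]);


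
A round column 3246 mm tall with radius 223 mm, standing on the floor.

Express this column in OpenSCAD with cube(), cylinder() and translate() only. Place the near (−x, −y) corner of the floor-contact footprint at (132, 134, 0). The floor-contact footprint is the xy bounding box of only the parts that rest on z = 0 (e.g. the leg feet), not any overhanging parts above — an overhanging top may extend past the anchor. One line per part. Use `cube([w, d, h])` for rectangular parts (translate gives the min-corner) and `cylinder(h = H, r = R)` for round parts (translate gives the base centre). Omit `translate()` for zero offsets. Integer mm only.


translate([355, 357, 0]) cylinder(h = 3246, r = 223);


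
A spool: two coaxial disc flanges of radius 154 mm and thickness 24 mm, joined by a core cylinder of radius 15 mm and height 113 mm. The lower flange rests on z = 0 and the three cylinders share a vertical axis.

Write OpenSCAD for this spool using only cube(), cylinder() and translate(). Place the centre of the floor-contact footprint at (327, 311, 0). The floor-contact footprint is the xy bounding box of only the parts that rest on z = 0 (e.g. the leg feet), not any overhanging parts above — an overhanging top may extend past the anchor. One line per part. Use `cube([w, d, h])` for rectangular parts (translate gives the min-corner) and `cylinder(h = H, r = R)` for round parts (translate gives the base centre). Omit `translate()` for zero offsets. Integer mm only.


translate([327, 311, 0]) cylinder(h = 24, r = 154);
translate([327, 311, 24]) cylinder(h = 113, r = 15);
translate([327, 311, 137]) cylinder(h = 24, r = 154);


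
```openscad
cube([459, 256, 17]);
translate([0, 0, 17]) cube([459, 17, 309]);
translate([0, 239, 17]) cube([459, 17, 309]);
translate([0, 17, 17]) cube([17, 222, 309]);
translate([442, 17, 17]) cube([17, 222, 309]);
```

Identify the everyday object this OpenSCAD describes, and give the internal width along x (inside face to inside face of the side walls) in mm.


An open box. The internal width is 425 mm.

A 459×256 base slab with four walls standing on it — an open box. The base is 459 mm wide and the walls are 17 mm thick, so the internal width is 459 − 2 × 17 = 425 mm.


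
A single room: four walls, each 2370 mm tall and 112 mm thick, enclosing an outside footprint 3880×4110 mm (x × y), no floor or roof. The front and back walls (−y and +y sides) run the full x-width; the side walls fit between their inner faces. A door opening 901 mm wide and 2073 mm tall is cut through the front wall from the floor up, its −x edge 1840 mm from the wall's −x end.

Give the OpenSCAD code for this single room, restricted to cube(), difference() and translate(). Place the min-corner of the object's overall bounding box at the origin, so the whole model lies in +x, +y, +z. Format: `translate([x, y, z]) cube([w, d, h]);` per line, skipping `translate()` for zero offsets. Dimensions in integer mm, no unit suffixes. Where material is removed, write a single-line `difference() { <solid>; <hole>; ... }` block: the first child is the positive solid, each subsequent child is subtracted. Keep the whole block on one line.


difference() { cube([3880, 112, 2370]); translate([1840, 0, 0]) cube([901, 112, 2073]); }
translate([0, 3998, 0]) cube([3880, 112, 2370]);
translate([0, 112, 0]) cube([112, 3886, 2370]);
translate([3768, 112, 0]) cube([112, 3886, 2370]);


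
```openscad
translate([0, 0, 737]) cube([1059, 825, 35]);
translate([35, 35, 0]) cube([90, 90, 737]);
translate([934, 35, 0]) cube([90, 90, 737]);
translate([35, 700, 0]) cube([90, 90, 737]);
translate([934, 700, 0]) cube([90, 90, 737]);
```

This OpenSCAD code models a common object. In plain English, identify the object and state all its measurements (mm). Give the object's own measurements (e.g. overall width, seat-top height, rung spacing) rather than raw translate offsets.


A table: top 1059 mm (x) × 825 mm (y), 35 mm thick, upper face at z = 772 mm, on four 90×90 mm square legs, each inset 35 mm from the nearest pair of top edges from z = 0 to the bottom of the top.


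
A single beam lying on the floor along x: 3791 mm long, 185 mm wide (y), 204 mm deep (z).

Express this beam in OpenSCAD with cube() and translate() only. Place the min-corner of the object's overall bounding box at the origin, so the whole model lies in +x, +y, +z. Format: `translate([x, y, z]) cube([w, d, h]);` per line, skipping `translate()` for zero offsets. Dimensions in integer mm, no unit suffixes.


cube([3791, 185, 204]);


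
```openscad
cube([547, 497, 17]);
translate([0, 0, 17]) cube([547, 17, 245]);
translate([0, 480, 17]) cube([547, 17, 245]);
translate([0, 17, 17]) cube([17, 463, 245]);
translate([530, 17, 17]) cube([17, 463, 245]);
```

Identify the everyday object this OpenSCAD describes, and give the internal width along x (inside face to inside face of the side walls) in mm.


An open box. The internal width is 513 mm.

A 547×497 base slab with four walls standing on it — an open box. The base is 547 mm wide and the walls are 17 mm thick, so the internal width is 547 − 2 × 17 = 513 mm.


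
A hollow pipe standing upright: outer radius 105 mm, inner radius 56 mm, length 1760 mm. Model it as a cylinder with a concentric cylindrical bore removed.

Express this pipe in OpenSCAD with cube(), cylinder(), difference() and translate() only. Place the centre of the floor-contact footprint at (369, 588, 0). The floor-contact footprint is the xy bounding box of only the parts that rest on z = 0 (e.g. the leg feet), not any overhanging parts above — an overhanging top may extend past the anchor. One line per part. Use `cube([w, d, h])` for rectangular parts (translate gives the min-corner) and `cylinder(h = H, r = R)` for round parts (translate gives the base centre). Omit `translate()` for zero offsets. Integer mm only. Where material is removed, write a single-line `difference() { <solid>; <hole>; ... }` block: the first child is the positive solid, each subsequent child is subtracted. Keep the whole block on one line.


difference() { translate([369, 588, 0]) cylinder(h = 1760, r = 105); translate([369, 588, 0]) cylinder(h = 1760, r = 56); }


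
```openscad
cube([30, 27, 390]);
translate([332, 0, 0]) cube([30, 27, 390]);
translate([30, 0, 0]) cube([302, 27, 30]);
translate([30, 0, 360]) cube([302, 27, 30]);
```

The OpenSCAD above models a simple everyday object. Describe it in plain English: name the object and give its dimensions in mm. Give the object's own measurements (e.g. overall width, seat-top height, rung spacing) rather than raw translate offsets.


A rectangular picture frame lying in the x–z plane (depth along y). The opening is 302 mm wide (x) by 330 mm tall (z), surrounded by a border 30 mm wide on all four sides. The frame is 27 mm deep and is made of two full-height vertical stiles with two horizontal rails fitted between them.


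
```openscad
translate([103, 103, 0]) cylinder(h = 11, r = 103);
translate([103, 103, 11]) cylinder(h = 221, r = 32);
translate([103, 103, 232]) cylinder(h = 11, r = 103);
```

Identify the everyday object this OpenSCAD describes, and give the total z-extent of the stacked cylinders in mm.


A spool. The overall height is 243 mm.

Three coaxial cylinders, large–small–large — a spool. Two 11 mm flanges and a 221 mm core give 11 + 221 + 11 = 243 mm.


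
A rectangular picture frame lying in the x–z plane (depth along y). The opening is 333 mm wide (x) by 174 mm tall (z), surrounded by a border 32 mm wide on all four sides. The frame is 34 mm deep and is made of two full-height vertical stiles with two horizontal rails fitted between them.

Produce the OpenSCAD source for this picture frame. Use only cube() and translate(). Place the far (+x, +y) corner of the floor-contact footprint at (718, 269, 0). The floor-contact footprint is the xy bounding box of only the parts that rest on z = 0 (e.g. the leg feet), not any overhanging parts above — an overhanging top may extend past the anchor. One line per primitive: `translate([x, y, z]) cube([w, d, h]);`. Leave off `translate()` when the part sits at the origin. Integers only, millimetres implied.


translate([321, 235, 0]) cube([32, 34, 238]);
translate([686, 235, 0]) cube([32, 34, 238]);
translate([353, 235, 0]) cube([333, 34, 32]);
translate([353, 235, 206]) cube([333, 34, 32]);


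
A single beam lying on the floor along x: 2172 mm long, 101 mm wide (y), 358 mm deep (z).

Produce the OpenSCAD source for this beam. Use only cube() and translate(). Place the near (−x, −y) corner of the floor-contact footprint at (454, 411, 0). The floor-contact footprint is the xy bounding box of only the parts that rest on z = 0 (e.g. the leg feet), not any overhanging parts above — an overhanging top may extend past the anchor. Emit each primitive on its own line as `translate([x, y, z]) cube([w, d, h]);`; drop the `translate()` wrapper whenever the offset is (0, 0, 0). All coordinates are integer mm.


translate([454, 411, 0]) cube([2172, 101, 358]);


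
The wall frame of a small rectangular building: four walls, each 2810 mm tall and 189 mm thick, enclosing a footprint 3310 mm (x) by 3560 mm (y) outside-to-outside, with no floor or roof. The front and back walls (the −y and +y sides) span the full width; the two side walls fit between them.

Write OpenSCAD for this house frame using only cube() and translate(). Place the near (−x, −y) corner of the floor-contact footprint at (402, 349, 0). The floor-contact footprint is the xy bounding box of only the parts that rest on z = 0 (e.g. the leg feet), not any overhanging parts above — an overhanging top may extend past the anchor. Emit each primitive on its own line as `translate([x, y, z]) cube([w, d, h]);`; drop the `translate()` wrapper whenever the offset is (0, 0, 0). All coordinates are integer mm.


translate([402, 349, 0]) cube([3310, 189, 2810]);
translate([402, 3720, 0]) cube([3310, 189, 2810]);
translate([402, 538, 0]) cube([189, 3182, 2810]);
translate([3523, 538, 0]) cube([189, 3182, 2810]);


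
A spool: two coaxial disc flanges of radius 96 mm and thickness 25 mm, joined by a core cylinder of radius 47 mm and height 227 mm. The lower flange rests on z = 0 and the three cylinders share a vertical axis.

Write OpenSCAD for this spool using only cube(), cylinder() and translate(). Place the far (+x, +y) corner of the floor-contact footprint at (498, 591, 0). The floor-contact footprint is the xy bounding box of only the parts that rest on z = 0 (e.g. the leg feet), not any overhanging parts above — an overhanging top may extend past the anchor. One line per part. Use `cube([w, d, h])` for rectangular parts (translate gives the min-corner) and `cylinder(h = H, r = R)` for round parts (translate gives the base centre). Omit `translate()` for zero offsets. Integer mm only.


translate([402, 495, 0]) cylinder(h = 25, r = 96);
translate([402, 495, 25]) cylinder(h = 227, r = 47);
translate([402, 495, 252]) cylinder(h = 25, r = 96);


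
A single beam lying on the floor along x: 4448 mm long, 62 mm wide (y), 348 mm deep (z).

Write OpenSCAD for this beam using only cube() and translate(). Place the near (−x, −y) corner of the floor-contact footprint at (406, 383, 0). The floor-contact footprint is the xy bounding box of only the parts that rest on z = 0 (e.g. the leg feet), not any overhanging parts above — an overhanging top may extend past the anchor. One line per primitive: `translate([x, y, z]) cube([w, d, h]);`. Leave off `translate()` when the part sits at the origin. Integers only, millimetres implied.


translate([406, 383, 0]) cube([4448, 62, 348]);


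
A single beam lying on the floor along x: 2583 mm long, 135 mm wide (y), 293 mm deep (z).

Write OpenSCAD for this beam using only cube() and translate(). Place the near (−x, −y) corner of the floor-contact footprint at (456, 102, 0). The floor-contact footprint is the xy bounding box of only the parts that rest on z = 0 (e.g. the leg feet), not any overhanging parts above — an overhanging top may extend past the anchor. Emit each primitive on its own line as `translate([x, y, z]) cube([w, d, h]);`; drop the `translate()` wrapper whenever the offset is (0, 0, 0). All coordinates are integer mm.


translate([456, 102, 0]) cube([2583, 135, 293]);


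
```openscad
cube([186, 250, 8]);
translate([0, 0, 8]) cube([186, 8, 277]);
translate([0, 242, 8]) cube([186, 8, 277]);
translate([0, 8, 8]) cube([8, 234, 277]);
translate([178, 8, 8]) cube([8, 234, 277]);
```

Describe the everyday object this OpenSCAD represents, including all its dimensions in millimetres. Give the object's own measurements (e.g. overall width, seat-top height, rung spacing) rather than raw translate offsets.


An open-topped rectangular box: outside dimensions 186×250×285 mm, with a uniform wall and base thickness of 8 mm. The base is a full 186×250 slab on the floor; four walls sit on top of the base. The front and back walls (the −y and +y sides) span the full width; the two side walls fit between them.


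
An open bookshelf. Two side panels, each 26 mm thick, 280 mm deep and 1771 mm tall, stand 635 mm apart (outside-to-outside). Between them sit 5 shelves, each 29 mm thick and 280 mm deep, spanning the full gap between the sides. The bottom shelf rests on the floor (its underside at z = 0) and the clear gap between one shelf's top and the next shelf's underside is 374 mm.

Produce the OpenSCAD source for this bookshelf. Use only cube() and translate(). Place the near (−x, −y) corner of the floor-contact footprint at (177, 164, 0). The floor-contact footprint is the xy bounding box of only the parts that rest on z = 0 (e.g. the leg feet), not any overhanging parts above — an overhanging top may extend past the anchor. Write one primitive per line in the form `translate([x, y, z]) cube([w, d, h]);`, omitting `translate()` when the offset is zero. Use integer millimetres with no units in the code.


translate([177, 164, 0]) cube([26, 280, 1771]);
translate([786, 164, 0]) cube([26, 280, 1771]);
translate([203, 164, 0]) cube([583, 280, 29]);
translate([203, 164, 403]) cube([583, 280, 29]);
translate([203, 164, 806]) cube([583, 280, 29]);
translate([203, 164, 1209]) cube([583, 280, 29]);
translate([203, 164, 1612]) cube([583, 280, 29]);


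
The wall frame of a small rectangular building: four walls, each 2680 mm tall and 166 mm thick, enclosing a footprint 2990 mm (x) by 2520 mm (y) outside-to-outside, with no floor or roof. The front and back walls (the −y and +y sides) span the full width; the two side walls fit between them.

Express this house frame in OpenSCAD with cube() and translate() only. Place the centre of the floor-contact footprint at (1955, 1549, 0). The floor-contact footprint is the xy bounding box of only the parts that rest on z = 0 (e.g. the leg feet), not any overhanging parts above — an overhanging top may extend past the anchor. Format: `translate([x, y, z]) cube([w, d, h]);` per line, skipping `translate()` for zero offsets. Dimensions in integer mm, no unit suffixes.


translate([460, 289, 0]) cube([2990, 166, 2680]);
translate([460, 2643, 0]) cube([2990, 166, 2680]);
translate([460, 455, 0]) cube([166, 2188, 2680]);
translate([3284, 455, 0]) cube([166, 2188, 2680]);


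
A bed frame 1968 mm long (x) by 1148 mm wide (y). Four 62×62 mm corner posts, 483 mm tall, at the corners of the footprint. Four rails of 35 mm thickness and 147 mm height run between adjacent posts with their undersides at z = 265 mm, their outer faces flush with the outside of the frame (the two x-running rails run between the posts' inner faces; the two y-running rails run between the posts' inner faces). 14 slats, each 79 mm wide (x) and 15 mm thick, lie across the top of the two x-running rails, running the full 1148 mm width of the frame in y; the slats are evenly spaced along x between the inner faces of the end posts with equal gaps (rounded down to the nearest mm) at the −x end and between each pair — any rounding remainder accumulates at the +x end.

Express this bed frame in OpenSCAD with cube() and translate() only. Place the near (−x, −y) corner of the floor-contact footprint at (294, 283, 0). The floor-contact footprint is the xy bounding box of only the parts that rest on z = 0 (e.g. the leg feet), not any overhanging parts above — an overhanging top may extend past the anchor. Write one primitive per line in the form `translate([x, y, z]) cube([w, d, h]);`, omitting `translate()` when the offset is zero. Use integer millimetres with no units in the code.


// slat z = rail_z + rail_h = 265 + 147 = 412
// slat gap = ⌊(1844 − 14·79) / 15⌋ = 49
translate([294, 283, 0]) cube([62, 62, 483]);
translate([294, 1369, 0]) cube([62, 62, 483]);
translate([2200, 283, 0]) cube([62, 62, 483]);
translate([2200, 1369, 0]) cube([62, 62, 483]);
translate([356, 283, 265]) cube([1844, 35, 147]);
translate([356, 1396, 265]) cube([1844, 35, 147]);
translate([294, 345, 265]) cube([35, 1024, 147]);
translate([2227, 345, 265]) cube([35, 1024, 147]);
translate([405, 283, 412]) cube([79, 1148, 15]);
translate([533, 283, 412]) cube([79, 1148, 15]);
translate([661, 283, 412]) cube([79, 1148, 15]);
translate([789, 283, 412]) cube([79, 1148, 15]);
translate([917, 283, 412]) cube([79, 1148, 15]);
translate([1045, 283, 412]) cube([79, 1148, 15]);
translate([1173, 283, 412]) cube([79, 1148, 15]);
translate([1301, 283, 412]) cube([79, 1148, 15]);
translate([1429, 283, 412]) cube([79, 1148, 15]);
translate([1557, 283, 412]) cube([79, 1148, 15]);
translate([1685, 283, 412]) cube([79, 1148, 15]);
translate([1813, 283, 412]) cube([79, 1148, 15]);
translate([1941, 283, 412]) cube([79, 1148, 15]);
translate([2069, 283, 412]) cube([79, 1148, 15]);


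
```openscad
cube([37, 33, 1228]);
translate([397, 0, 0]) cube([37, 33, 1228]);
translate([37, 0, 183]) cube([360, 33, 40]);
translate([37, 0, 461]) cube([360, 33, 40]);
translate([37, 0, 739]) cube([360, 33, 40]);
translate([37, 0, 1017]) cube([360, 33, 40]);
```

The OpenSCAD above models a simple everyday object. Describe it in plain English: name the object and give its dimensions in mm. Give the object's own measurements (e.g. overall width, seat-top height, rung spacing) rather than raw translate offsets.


A straight ladder. Two 37×33 mm vertical rails, 1228 mm tall, stand 434 mm apart (outside-to-outside) with their front faces coplanar on the −y side. 4 rungs, each 33 mm deep and 40 mm tall, span between the inner faces of the rails, front faces flush with the rails. The lowest rung's underside is at z = 183 mm and rungs are spaced 278 mm apart (underside to underside).


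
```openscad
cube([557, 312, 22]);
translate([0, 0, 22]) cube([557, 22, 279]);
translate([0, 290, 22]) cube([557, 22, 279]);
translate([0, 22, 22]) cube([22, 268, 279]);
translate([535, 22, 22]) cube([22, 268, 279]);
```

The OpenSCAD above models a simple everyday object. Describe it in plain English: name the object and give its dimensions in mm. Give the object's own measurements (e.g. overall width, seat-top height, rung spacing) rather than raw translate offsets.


An open-topped rectangular box: outside dimensions 557×312×301 mm, with a uniform wall and base thickness of 22 mm. The base is a full 557×312 slab on the floor; four walls sit on top of the base. The front and back walls (the −y and +y sides) span the full width; the two side walls fit between them.


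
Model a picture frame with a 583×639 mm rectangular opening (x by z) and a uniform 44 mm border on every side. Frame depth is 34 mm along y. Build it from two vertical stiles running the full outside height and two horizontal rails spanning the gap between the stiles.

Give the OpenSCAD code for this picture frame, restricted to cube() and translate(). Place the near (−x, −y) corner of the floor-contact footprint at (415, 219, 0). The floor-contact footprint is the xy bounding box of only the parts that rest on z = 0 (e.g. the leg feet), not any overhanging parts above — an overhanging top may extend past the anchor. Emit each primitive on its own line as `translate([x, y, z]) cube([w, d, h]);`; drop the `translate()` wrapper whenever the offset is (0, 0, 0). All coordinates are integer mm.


translate([415, 219, 0]) cube([44, 34, 727]);
translate([1042, 219, 0]) cube([44, 34, 727]);
translate([459, 219, 0]) cube([583, 34, 44]);
translate([459, 219, 683]) cube([583, 34, 44]);


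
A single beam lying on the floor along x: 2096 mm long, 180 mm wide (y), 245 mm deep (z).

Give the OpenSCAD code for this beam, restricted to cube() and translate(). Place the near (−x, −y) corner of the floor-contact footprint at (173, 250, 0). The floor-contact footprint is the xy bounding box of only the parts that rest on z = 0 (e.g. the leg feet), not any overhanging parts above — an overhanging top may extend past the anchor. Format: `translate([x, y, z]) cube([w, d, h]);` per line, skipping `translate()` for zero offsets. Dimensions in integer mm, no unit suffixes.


translate([173, 250, 0]) cube([2096, 180, 245]);


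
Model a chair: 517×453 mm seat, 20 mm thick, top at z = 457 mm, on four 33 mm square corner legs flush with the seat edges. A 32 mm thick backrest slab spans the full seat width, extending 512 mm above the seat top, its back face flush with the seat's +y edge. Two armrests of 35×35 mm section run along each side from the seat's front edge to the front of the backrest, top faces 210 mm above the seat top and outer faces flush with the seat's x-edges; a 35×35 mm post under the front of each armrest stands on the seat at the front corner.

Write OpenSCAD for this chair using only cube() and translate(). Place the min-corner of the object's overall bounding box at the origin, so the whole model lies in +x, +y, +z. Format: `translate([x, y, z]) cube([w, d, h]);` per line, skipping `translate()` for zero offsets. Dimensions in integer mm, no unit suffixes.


translate([0, 0, 437]) cube([517, 453, 20]);
cube([33, 33, 437]);
translate([484, 0, 0]) cube([33, 33, 437]);
translate([0, 420, 0]) cube([33, 33, 437]);
translate([484, 420, 0]) cube([33, 33, 437]);
translate([0, 421, 457]) cube([517, 32, 512]);
translate([0, 0, 632]) cube([35, 421, 35]);
translate([482, 0, 632]) cube([35, 421, 35]);
translate([0, 0, 457]) cube([35, 35, 175]);
translate([482, 0, 457]) cube([35, 35, 175]);


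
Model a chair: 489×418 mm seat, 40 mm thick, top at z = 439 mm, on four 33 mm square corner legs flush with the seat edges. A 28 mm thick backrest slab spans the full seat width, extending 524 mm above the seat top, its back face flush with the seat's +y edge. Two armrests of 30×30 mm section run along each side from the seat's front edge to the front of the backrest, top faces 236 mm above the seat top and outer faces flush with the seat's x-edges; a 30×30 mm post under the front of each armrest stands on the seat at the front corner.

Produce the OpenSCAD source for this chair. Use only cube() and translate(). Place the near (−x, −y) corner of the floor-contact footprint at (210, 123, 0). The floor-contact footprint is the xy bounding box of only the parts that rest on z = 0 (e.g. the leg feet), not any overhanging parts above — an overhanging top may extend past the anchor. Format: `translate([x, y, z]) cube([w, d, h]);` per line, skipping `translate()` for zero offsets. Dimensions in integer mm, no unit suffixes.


// leg_h = 439 - 40 = 399
// arm post h = 236 - 30 = 206
translate([210, 123, 399]) cube([489, 418, 40]);
translate([210, 123, 0]) cube([33, 33, 399]);
translate([666, 123, 0]) cube([33, 33, 399]);
translate([210, 508, 0]) cube([33, 33, 399]);
translate([666, 508, 0]) cube([33, 33, 399]);
translate([210, 513, 439]) cube([489, 28, 524]);
translate([210, 123, 645]) cube([30, 390, 30]);
translate([669, 123, 645]) cube([30, 390, 30]);
translate([210, 123, 439]) cube([30, 30, 206]);
translate([669, 123, 439]) cube([30, 30, 206]);


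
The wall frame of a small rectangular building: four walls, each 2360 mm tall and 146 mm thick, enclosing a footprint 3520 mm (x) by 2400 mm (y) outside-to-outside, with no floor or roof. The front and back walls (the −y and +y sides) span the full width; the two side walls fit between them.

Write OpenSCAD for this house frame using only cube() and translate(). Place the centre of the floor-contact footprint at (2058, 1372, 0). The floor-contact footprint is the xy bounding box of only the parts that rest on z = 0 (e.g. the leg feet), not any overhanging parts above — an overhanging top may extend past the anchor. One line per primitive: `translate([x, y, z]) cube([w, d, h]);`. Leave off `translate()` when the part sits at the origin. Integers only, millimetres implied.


translate([298, 172, 0]) cube([3520, 146, 2360]);
translate([298, 2426, 0]) cube([3520, 146, 2360]);
translate([298, 318, 0]) cube([146, 2108, 2360]);
translate([3672, 318, 0]) cube([146, 2108, 2360]);


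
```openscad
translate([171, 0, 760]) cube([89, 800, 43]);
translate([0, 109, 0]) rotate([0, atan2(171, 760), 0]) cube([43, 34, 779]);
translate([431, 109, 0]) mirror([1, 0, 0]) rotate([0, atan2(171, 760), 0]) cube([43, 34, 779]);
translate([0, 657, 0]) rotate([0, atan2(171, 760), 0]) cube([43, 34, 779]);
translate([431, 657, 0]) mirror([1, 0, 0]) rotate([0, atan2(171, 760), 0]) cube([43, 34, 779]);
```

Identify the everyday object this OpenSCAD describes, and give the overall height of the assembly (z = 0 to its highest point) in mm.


A sawhorse. The overall height is 803 mm.

A beam across two mirrored pairs of raked legs — a sawhorse. The beam's underside is at z = 760 (matching the legs' vertical rise in atan2(171, 760)) and the beam is 43 mm tall, so its top is at 760 + 43 = 803 mm. The raked legs top out at the beam's underside, so that is the highest point.


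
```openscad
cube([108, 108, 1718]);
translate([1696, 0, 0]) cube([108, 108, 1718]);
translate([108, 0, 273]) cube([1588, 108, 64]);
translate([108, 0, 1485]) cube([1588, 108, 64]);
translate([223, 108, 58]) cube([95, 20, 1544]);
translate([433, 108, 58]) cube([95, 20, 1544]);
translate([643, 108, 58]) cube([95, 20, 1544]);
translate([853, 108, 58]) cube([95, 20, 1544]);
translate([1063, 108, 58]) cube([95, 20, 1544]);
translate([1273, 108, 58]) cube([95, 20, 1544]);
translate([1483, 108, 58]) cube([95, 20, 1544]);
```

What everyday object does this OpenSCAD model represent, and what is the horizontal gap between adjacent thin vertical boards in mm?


A fence section. The picket gap is 115 mm.

Two posts, two rails, 7 pickets — a fence section. Span 1588 mm holds 7 pickets of 95 mm with 8 equal gaps: ⌊(1588 − 7·95) / 8⌋ = 115 mm.


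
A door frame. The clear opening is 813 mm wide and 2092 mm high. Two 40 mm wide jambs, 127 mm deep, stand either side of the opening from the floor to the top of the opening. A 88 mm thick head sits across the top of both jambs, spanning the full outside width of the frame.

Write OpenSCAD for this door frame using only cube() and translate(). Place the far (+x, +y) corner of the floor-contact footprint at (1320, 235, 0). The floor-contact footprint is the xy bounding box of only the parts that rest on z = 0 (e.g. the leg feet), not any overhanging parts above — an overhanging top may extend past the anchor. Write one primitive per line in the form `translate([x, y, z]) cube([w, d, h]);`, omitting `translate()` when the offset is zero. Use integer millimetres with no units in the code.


translate([427, 108, 0]) cube([40, 127, 2092]);
translate([1280, 108, 0]) cube([40, 127, 2092]);
translate([427, 108, 2092]) cube([893, 127, 88]);


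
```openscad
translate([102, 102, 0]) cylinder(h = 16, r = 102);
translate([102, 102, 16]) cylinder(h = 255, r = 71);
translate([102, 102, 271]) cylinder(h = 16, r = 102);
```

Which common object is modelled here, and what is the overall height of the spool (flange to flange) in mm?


A spool. The overall height is 287 mm.

Three coaxial cylinders, large–small–large — a spool. Two 16 mm flanges and a 255 mm core give 16 + 255 + 16 = 287 mm.
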